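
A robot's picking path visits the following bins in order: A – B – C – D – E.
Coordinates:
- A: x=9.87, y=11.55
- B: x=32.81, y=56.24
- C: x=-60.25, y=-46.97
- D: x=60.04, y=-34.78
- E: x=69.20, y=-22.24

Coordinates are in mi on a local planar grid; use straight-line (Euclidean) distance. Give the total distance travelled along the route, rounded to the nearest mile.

Leg distances:
A→B: 50.2 mi  (cumulative 50.2 mi)
B→C: 139.0 mi  (cumulative 189.2 mi)
C→D: 120.9 mi  (cumulative 310.1 mi)
D→E: 15.5 mi  (cumulative 325.6 mi)
Total route length ≈ 326 mi.

326 mi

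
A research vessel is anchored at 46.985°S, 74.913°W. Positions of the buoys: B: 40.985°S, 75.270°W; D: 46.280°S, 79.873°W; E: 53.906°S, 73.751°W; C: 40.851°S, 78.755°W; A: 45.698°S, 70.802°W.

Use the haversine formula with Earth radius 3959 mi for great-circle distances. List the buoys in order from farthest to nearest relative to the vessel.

E, C, B, D, A

Computing each great-circle distance from 46.985°S, 74.913°W:
E 53.906°S, 73.751°W: 480.9 mi
C 40.851°S, 78.755°W: 464.8 mi
B 40.985°S, 75.270°W: 415.0 mi
D 46.280°S, 79.873°W: 240.3 mi
A 45.698°S, 70.802°W: 215.3 mi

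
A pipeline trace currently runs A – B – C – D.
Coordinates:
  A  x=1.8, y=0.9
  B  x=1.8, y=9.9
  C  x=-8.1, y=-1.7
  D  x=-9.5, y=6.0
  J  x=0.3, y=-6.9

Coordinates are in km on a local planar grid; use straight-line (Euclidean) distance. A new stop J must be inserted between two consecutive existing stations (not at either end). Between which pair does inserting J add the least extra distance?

between B and C

Added distance for inserting J between each consecutive pair:
A–B: 15.8 km
B–C: 11.5 km
C–D: 18.3 km
Smallest added distance is 11.5 km, inserting between B and C.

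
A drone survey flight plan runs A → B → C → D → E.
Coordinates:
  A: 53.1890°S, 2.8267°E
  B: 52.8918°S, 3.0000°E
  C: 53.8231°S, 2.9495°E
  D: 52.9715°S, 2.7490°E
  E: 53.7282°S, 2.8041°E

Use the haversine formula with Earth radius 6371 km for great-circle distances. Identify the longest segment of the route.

B–C

Leg distances:
A→B: 35.0 km
B→C: 103.6 km
C→D: 95.6 km
D→E: 84.2 km
The longest leg is B–C at 103.6 km.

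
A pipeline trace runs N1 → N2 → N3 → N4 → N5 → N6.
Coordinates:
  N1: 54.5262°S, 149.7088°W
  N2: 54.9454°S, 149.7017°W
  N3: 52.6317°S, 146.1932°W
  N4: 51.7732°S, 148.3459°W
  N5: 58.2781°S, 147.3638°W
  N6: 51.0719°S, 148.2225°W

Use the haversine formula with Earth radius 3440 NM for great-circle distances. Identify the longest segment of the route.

Leg distances:
N1→N2: 25.2 NM
N2→N3: 186.5 NM
N3→N4: 94.5 NM
N4→N5: 392.0 NM
N5→N6: 433.7 NM
The longest leg is N5–N6 at 433.7 NM.

N5–N6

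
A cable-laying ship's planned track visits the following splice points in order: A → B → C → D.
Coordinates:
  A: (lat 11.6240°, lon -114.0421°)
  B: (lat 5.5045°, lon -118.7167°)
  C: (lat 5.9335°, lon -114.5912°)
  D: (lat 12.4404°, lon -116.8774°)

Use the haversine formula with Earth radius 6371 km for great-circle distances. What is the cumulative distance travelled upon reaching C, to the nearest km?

Leg distances:
A→B: 852.6 km  (cumulative 852.6 km)
B→C: 458.9 km  (cumulative 1311.5 km)
Cumulative distance at C ≈ 1312 km.

1312 km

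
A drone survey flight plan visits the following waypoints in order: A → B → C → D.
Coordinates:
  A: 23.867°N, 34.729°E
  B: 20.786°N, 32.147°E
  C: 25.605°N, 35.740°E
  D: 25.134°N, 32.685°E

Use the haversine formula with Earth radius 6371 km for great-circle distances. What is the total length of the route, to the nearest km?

1394 km

Leg distances:
A→B: 433.4 km  (cumulative 433.4 km)
B→C: 649.5 km  (cumulative 1083.0 km)
C→D: 311.4 km  (cumulative 1394.3 km)
Total route length ≈ 1394 km.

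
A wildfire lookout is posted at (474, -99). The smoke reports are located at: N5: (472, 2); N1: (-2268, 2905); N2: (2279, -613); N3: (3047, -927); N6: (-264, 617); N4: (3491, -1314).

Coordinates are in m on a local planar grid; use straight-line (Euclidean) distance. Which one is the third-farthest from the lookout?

Distance to each, sorted:
N1: 4067.3 m
N4: 3252.5 m
N3: 2702.9 m
N2: 1876.8 m
N6: 1028.3 m
N5: 101.0 m
The third-farthest is N3 at 2702.9 m.

N3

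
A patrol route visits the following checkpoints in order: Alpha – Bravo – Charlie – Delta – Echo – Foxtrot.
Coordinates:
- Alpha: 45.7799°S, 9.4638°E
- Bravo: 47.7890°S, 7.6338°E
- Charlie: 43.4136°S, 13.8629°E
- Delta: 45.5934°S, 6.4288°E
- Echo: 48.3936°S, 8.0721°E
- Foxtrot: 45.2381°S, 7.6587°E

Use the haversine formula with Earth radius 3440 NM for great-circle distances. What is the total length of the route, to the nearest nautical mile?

Leg distances:
Alpha→Bravo: 142.2 NM  (cumulative 142.2 NM)
Bravo→Charlie: 370.5 NM  (cumulative 512.7 NM)
Charlie→Delta: 344.0 NM  (cumulative 856.7 NM)
Delta→Echo: 181.1 NM  (cumulative 1037.8 NM)
Echo→Foxtrot: 190.2 NM  (cumulative 1228.0 NM)
Total route length ≈ 1228 NM.

1228 NM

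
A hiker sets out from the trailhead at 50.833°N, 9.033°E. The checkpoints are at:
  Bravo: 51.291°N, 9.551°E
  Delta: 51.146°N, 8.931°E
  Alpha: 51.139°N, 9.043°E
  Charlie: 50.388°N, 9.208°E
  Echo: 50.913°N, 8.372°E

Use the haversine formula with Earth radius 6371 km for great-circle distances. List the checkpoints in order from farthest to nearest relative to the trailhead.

Bravo, Charlie, Echo, Delta, Alpha

Distance from the trailhead at 50.833°N, 9.033°E to each:
Bravo 51.291°N, 9.551°E: 62.5 km
Charlie 50.388°N, 9.208°E: 51.0 km
Echo 50.913°N, 8.372°E: 47.2 km
Delta 51.146°N, 8.931°E: 35.5 km
Alpha 51.139°N, 9.043°E: 34.0 km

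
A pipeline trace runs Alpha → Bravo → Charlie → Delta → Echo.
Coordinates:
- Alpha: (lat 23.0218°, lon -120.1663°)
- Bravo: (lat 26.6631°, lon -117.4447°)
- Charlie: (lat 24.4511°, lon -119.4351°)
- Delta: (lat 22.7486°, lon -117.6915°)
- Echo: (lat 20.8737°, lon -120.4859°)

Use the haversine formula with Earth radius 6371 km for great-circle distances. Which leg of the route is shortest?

Leg distances:
Alpha→Bravo: 489.2 km
Bravo→Charlie: 316.8 km
Charlie→Delta: 259.6 km
Delta→Echo: 355.9 km
The shortest leg is Charlie–Delta at 259.6 km.

Charlie–Delta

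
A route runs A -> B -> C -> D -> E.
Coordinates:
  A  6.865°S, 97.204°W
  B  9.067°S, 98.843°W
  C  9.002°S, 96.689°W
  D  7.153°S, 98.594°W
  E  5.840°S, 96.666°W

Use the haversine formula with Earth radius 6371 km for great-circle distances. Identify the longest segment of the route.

A–B

Leg distances:
A→B: 304.2 km
B→C: 236.7 km
C→D: 293.7 km
D→E: 258.2 km
The longest leg is A–B at 304.2 km.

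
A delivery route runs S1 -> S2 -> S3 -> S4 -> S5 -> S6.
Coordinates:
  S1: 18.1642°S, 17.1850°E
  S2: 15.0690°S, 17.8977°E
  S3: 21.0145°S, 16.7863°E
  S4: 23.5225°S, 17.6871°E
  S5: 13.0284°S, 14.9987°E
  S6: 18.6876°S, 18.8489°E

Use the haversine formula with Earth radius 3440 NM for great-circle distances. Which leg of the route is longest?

S4–S5

Leg distances:
S1→S2: 190.3 NM
S2→S3: 362.6 NM
S3→S4: 158.7 NM
S4→S5: 648.4 NM
S5→S6: 406.0 NM
The longest leg is S4–S5 at 648.4 NM.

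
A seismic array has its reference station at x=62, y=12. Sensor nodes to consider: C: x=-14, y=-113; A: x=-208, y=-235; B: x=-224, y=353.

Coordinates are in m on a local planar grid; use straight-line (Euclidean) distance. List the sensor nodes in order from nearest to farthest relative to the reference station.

C, A, B

Computing each straight-line distance from x=62, y=12:
C x=-14, y=-113: 146.3 m
A x=-208, y=-235: 365.9 m
B x=-224, y=353: 445.1 m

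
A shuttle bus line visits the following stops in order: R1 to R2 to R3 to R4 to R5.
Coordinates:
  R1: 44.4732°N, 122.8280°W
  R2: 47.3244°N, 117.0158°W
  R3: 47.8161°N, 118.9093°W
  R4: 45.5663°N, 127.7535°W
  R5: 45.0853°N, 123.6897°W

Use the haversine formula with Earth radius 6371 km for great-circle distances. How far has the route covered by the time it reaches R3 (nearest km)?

702 km

Leg distances:
R1→R2: 550.0 km  (cumulative 550.0 km)
R2→R3: 152.2 km  (cumulative 702.2 km)
Cumulative distance at R3 ≈ 702 km.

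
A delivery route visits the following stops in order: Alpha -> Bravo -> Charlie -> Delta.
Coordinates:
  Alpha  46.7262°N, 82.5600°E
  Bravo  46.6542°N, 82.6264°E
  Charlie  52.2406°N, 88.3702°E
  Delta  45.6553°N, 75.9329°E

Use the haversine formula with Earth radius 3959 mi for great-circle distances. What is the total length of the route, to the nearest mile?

1193 mi

Leg distances:
Alpha→Bravo: 5.9 mi  (cumulative 5.9 mi)
Bravo→Charlie: 464.0 mi  (cumulative 469.9 mi)
Charlie→Delta: 723.3 mi  (cumulative 1193.2 mi)
Total route length ≈ 1193 mi.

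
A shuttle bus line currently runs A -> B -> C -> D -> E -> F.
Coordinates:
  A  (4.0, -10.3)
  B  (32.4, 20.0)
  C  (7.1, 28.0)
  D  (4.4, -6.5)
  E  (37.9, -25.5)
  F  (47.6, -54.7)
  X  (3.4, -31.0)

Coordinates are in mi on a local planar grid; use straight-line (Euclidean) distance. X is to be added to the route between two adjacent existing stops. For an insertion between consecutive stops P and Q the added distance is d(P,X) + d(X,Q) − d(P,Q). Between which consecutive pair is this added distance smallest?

between D and E

Added distance for inserting X between each consecutive pair:
A–B: 37.8 mi
B–C: 91.2 mi
C–D: 49.0 mi
D–E: 20.9 mi
E–F: 54.3 mi
Smallest added distance is 20.9 mi, inserting between D and E.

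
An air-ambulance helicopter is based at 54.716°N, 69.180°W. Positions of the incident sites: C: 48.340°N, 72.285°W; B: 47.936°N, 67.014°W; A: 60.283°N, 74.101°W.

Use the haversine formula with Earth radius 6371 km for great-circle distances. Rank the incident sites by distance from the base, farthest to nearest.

Distance from the base at 54.716°N, 69.180°W to each:
B 47.936°N, 67.014°W: 768.7 km
C 48.340°N, 72.285°W: 740.6 km
A 60.283°N, 74.101°W: 684.9 km

B, C, A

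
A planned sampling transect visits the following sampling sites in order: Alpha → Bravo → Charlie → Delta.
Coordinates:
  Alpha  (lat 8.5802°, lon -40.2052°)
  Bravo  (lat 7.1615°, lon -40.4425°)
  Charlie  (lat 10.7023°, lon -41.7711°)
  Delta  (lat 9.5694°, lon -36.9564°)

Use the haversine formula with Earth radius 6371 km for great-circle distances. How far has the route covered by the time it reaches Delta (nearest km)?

1122 km

Leg distances:
Alpha→Bravo: 159.9 km  (cumulative 159.9 km)
Bravo→Charlie: 419.9 km  (cumulative 579.8 km)
Charlie→Delta: 541.8 km  (cumulative 1121.6 km)
Cumulative distance at Delta ≈ 1122 km.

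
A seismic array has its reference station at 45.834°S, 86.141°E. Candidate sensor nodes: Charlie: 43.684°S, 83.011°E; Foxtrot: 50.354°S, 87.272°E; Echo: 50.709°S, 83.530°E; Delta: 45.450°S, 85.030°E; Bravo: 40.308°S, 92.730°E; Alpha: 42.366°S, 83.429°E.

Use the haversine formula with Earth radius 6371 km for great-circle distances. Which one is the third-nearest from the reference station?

Alpha

Distance to each, sorted:
Delta: 96.3 km
Charlie: 343.8 km
Alpha: 442.2 km
Foxtrot: 509.6 km
Echo: 575.4 km
Bravo: 814.3 km
The third-nearest is Alpha at 442.2 km.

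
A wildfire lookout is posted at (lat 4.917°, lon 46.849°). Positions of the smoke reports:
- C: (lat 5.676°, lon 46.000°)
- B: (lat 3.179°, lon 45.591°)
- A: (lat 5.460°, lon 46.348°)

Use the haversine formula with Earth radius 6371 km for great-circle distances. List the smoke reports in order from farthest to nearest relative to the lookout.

Distance from the lookout at (lat 4.917°, lon 46.849°) to each:
B (lat 3.179°, lon 45.591°): 238.4 km
C (lat 5.676°, lon 46.000°): 126.3 km
A (lat 5.460°, lon 46.348°): 82.0 km

B, C, A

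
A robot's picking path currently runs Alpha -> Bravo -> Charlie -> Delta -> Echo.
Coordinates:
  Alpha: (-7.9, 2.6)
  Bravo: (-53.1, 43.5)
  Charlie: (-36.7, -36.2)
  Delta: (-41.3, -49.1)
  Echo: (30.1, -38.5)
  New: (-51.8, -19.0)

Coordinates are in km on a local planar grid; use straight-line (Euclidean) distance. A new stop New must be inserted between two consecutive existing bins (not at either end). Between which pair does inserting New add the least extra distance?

Added distance for inserting New between each consecutive pair:
Alpha–Bravo: 50.5 km
Bravo–Charlie: 4.0 km
Charlie–Delta: 41.1 km
Delta–Echo: 43.9 km
Smallest added distance is 4.0 km, inserting between Bravo and Charlie.

between Bravo and Charlie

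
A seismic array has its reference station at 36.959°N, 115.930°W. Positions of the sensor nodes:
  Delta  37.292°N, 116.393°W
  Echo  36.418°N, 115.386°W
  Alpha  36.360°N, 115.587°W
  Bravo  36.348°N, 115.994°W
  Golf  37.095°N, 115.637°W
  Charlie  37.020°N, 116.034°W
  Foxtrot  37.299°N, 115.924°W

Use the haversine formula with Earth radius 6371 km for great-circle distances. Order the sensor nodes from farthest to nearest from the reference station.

Echo, Alpha, Bravo, Delta, Foxtrot, Golf, Charlie

Distances from the reference station:
Echo 36.418°N, 115.386°W: 77.3 km
Alpha 36.360°N, 115.587°W: 73.3 km
Bravo 36.348°N, 115.994°W: 68.2 km
Delta 37.292°N, 116.393°W: 55.3 km
Foxtrot 37.299°N, 115.924°W: 37.8 km
Golf 37.095°N, 115.637°W: 30.1 km
Charlie 37.020°N, 116.034°W: 11.5 km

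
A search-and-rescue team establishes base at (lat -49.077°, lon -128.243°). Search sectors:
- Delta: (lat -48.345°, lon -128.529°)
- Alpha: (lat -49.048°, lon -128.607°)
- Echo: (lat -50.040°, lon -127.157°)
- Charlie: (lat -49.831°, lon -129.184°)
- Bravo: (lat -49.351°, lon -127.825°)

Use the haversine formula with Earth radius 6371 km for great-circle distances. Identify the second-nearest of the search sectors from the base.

Bravo

Distances from the base ((lat -49.077°, lon -128.243°)):
Alpha: 26.7 km
Bravo: 43.0 km
Delta: 84.1 km
Charlie: 108.0 km
Echo: 132.7 km
The second-nearest is Bravo at 43.0 km.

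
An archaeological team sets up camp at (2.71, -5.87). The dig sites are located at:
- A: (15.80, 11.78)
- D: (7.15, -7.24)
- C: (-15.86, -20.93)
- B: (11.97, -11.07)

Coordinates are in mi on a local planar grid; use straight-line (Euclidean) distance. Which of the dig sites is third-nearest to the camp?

A

Distance to each, sorted:
D: 4.6 mi
B: 10.6 mi
A: 22.0 mi
C: 23.9 mi
The third-nearest is A at 22.0 mi.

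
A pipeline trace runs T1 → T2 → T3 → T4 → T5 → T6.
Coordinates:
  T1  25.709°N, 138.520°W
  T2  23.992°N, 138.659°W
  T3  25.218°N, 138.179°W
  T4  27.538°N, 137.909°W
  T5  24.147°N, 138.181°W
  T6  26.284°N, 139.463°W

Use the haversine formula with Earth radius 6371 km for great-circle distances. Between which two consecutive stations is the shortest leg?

T2–T3

Leg distances:
T1→T2: 191.4 km
T2→T3: 144.7 km
T3→T4: 259.4 km
T4→T5: 378.0 km
T5→T6: 270.4 km
The shortest leg is T2–T3 at 144.7 km.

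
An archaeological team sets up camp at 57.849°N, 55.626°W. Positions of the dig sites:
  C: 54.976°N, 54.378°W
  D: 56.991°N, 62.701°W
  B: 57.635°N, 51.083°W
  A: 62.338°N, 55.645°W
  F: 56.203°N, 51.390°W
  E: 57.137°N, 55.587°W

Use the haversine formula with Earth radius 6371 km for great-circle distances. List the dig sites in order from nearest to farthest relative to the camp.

E, B, F, C, D, A

Distances from the camp:
E 57.137°N, 55.587°W: 79.2 km
B 57.635°N, 51.083°W: 270.6 km
F 56.203°N, 51.390°W: 314.9 km
C 54.976°N, 54.378°W: 328.5 km
D 56.991°N, 62.701°W: 434.0 km
A 62.338°N, 55.645°W: 499.2 km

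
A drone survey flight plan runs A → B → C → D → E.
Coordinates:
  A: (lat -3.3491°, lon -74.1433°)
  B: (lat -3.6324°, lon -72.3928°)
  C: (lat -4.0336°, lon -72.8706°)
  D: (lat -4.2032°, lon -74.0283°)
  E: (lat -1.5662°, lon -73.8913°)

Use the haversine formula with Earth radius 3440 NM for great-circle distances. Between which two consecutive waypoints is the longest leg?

Leg distances:
A→B: 106.3 NM
B→C: 37.4 NM
C→D: 70.1 NM
D→E: 158.5 NM
The longest leg is D–E at 158.5 NM.

D–E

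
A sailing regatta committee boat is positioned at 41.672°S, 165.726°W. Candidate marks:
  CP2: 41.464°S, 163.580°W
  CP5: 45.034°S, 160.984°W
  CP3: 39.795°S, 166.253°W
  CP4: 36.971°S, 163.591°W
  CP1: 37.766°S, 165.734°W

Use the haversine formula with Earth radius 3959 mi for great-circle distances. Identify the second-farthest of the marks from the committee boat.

CP5

Distances from the committee boat (41.672°S, 165.726°W):
CP4: 344.3 mi
CP5: 332.7 mi
CP1: 269.9 mi
CP3: 132.6 mi
CP2: 111.9 mi
The second-farthest is CP5 at 332.7 mi.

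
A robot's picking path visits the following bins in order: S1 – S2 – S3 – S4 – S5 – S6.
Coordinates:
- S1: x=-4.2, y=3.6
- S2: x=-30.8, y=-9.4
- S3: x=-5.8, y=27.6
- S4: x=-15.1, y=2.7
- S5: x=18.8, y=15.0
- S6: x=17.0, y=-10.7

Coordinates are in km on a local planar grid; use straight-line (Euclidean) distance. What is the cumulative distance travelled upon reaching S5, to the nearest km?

137 km

Leg distances:
S1→S2: 29.6 km  (cumulative 29.6 km)
S2→S3: 44.7 km  (cumulative 74.3 km)
S3→S4: 26.6 km  (cumulative 100.8 km)
S4→S5: 36.1 km  (cumulative 136.9 km)
Cumulative distance at S5 ≈ 137 km.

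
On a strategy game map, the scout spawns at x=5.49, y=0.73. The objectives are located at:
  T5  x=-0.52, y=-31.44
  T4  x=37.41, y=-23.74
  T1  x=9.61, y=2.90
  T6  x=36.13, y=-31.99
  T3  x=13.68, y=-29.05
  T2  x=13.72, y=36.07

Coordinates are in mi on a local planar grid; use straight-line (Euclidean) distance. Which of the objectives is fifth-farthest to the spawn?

Distances from the spawn (x=5.49, y=0.73):
T6: 44.8 mi
T4: 40.2 mi
T2: 36.3 mi
T5: 32.7 mi
T3: 30.9 mi
T1: 4.7 mi
The fifth-farthest is T3 at 30.9 mi.

T3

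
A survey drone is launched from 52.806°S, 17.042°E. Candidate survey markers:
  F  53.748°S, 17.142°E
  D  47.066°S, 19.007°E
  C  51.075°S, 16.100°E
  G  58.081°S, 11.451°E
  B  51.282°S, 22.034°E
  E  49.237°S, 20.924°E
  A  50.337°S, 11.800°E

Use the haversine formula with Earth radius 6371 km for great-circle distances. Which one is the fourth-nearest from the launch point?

A

Distance to each, sorted:
F: 105.0 km
C: 203.0 km
B: 381.0 km
A: 454.4 km
E: 480.7 km
D: 653.5 km
G: 683.9 km
The fourth-nearest is A at 454.4 km.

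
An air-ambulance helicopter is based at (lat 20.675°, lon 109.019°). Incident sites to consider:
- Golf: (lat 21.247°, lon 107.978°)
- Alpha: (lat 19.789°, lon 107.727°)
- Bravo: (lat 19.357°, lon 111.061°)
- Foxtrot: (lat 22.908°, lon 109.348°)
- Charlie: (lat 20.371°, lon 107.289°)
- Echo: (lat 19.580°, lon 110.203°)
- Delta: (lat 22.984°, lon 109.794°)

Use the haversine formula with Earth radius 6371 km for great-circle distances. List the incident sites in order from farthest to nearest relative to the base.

Delta, Bravo, Foxtrot, Charlie, Echo, Alpha, Golf

Distances from the base:
Delta (lat 22.984°, lon 109.794°): 268.9 km
Bravo (lat 19.357°, lon 111.061°): 258.8 km
Foxtrot (lat 22.908°, lon 109.348°): 250.6 km
Charlie (lat 20.371°, lon 107.289°): 183.3 km
Echo (lat 19.580°, lon 110.203°): 173.5 km
Alpha (lat 19.789°, lon 107.727°): 167.0 km
Golf (lat 21.247°, lon 107.978°): 125.4 km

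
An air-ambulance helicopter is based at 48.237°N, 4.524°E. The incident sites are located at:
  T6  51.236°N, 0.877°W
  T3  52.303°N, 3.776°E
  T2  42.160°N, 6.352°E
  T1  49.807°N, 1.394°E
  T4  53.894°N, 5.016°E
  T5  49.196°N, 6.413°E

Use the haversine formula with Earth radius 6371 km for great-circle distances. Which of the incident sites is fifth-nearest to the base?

Distances from the base (48.237°N, 4.524°E):
T5: 174.9 km
T1: 287.3 km
T3: 455.2 km
T6: 511.5 km
T4: 630.0 km
T2: 690.7 km
The fifth-nearest is T4 at 630.0 km.

T4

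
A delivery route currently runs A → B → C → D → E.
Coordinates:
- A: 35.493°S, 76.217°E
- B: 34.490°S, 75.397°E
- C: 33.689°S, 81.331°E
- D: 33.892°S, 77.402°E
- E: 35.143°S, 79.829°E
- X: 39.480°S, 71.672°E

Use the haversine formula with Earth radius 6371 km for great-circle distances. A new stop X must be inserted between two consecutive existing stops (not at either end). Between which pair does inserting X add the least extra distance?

between A and B

Added distance for inserting X between each consecutive pair:
A–B: 1109.3 km
B–C: 1167.5 km
C–D: 1515.5 km
D–E: 1409.0 km
Smallest added distance is 1109.3 km, inserting between A and B.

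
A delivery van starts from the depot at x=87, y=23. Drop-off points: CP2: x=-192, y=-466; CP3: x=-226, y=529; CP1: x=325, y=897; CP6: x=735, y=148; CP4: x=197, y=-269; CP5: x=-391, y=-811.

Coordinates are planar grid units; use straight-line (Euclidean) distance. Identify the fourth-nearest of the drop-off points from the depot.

Distance to each, sorted:
CP4: 312.0
CP2: 563.0
CP3: 595.0
CP6: 659.9
CP1: 905.8
CP5: 961.3
The fourth-nearest is CP6 at 659.9.

CP6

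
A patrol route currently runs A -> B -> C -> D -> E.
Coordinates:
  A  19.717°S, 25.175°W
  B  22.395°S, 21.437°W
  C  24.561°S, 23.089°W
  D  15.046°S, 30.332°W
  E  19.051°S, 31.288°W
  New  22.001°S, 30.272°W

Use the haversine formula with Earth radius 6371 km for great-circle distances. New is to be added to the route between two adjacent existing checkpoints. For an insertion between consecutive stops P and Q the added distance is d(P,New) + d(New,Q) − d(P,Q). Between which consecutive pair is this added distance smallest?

between C and D

Added distance for inserting New between each consecutive pair:
A–B: 1008.8 km
B–C: 1403.4 km
C–D: 259.6 km
D–E: 661.3 km
Smallest added distance is 259.6 km, inserting between C and D.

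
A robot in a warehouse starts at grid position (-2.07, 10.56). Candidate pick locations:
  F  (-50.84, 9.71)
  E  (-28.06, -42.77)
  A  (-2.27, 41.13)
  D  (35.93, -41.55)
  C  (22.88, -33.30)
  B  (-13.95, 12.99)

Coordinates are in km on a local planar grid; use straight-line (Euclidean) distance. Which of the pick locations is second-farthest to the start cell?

E

Distances from the start cell ((-2.07, 10.56)):
D: 64.5 km
E: 59.3 km
C: 50.5 km
F: 48.8 km
A: 30.6 km
B: 12.1 km
The second-farthest is E at 59.3 km.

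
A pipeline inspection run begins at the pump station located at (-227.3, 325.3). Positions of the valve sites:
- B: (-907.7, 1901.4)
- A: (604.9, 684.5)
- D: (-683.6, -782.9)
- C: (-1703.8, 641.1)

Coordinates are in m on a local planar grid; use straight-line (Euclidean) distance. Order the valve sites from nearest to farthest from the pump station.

A, D, C, B

Distance from the pump station at (-227.3, 325.3) to each:
A (604.9, 684.5): 906.4 m
D (-683.6, -782.9): 1198.5 m
C (-1703.8, 641.1): 1509.9 m
B (-907.7, 1901.4): 1716.7 m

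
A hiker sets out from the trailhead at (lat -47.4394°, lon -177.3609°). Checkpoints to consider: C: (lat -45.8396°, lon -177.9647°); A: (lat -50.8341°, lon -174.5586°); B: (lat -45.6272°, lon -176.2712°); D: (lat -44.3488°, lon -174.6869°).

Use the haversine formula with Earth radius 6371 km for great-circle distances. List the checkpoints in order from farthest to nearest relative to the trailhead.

A, D, B, C

Distances from the trailhead:
A (lat -50.8341°, lon -174.5586°): 428.9 km
D (lat -44.3488°, lon -174.6869°): 401.1 km
B (lat -45.6272°, lon -176.2712°): 218.1 km
C (lat -45.8396°, lon -177.9647°): 183.8 km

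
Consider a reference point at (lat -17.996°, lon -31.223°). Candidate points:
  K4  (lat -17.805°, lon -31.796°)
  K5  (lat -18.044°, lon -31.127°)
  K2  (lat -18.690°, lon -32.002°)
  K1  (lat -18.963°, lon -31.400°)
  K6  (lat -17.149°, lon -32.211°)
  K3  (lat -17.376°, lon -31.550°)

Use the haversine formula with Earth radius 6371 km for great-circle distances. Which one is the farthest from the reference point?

Distance to each, sorted:
K6: 140.9 km
K2: 112.8 km
K1: 109.1 km
K3: 77.2 km
K4: 64.2 km
K5: 11.5 km
The farthest is K6 at 140.9 km.

K6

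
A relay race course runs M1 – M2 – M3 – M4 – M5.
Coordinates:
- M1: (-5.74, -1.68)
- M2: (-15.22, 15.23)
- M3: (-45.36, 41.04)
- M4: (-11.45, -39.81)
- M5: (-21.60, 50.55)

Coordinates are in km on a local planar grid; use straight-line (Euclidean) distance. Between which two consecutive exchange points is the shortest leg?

Leg distances:
M1→M2: 19.4 km
M2→M3: 39.7 km
M3→M4: 87.7 km
M4→M5: 90.9 km
The shortest leg is M1–M2 at 19.4 km.

M1–M2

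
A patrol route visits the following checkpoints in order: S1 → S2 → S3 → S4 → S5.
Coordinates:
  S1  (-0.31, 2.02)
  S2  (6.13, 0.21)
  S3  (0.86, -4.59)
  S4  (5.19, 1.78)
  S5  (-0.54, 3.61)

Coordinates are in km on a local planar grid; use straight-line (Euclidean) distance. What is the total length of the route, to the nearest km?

Leg distances:
S1→S2: 6.7 km  (cumulative 6.7 km)
S2→S3: 7.1 km  (cumulative 13.8 km)
S3→S4: 7.7 km  (cumulative 21.5 km)
S4→S5: 6.0 km  (cumulative 27.5 km)
Total route length ≈ 28 km.

28 km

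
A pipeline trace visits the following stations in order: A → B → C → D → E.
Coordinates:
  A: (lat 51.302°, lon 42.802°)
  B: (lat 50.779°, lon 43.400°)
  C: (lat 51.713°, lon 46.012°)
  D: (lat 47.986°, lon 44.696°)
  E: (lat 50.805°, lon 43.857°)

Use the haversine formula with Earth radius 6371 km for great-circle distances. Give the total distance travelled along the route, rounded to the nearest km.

Leg distances:
A→B: 71.6 km  (cumulative 71.6 km)
B→C: 209.4 km  (cumulative 281.0 km)
C→D: 425.0 km  (cumulative 706.0 km)
D→E: 319.3 km  (cumulative 1025.3 km)
Total route length ≈ 1025 km.

1025 km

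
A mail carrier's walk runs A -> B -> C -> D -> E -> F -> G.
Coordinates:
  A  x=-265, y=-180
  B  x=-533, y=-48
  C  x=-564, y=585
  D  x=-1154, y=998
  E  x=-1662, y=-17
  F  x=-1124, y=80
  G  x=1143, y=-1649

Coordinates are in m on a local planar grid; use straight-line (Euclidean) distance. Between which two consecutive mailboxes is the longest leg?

F–G

Leg distances:
A→B: 298.7 m
B→C: 633.8 m
C→D: 720.2 m
D→E: 1135.0 m
E→F: 546.7 m
F→G: 2851.1 m
The longest leg is F–G at 2851.1 m.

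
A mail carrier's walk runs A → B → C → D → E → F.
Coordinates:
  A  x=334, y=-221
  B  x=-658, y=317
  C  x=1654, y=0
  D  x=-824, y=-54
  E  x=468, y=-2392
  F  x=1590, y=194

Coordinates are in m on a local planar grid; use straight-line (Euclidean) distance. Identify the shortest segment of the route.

Leg distances:
A→B: 1128.5 m
B→C: 2333.6 m
C→D: 2478.6 m
D→E: 2671.2 m
E→F: 2818.9 m
The shortest leg is A–B at 1128.5 m.

A–B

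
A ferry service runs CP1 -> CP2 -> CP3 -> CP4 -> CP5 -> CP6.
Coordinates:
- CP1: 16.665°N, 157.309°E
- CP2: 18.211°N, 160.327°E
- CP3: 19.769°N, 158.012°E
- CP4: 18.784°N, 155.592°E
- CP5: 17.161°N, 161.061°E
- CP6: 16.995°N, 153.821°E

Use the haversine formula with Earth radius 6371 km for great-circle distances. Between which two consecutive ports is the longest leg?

CP5–CP6

Leg distances:
CP1→CP2: 363.4 km
CP2→CP3: 298.8 km
CP3→CP4: 276.6 km
CP4→CP5: 605.9 km
CP5→CP6: 769.7 km
The longest leg is CP5–CP6 at 769.7 km.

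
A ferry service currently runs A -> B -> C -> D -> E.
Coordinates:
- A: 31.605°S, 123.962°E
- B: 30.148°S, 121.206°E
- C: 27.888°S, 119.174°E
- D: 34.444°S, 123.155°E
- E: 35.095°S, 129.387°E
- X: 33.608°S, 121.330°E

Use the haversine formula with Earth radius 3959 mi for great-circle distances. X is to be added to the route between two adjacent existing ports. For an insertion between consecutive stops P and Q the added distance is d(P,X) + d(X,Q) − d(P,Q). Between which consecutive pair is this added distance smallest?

Added distance for inserting X between each consecutive pair:
A–B: 253.7 mi
B–C: 456.0 mi
C–D: 24.5 mi
D–E: 233.7 mi
Smallest added distance is 24.5 mi, inserting between C and D.

between C and D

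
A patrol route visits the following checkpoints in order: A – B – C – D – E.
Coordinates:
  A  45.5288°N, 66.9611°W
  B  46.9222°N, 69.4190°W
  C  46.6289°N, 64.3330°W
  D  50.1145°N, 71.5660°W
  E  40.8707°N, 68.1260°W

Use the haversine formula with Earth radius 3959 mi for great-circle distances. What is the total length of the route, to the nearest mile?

1463 mi

Leg distances:
A→B: 151.9 mi  (cumulative 151.9 mi)
B→C: 241.5 mi  (cumulative 393.4 mi)
C→D: 409.9 mi  (cumulative 803.2 mi)
D→E: 659.9 mi  (cumulative 1463.2 mi)
Total route length ≈ 1463 mi.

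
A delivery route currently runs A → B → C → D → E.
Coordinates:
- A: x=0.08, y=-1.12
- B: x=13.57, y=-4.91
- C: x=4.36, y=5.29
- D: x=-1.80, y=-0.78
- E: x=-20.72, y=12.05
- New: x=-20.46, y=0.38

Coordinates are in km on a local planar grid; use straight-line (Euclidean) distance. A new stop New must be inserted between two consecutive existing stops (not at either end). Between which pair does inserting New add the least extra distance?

Added distance for inserting New between each consecutive pair:
A–B: 41.0 km
B–C: 46.0 km
C–D: 35.3 km
D–E: 7.5 km
Smallest added distance is 7.5 km, inserting between D and E.

between D and E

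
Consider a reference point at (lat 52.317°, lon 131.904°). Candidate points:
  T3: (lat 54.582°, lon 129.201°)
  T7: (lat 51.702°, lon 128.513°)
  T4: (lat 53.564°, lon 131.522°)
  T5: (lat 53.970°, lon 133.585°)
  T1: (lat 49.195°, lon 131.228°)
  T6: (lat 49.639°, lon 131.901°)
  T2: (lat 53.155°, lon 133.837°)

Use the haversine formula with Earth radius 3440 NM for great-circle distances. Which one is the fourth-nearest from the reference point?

T7

Distances from the reference point ((lat 52.317°, lon 131.904°)):
T4: 76.1 NM
T2: 86.4 NM
T5: 116.2 NM
T7: 130.6 NM
T6: 160.8 NM
T3: 166.8 NM
T1: 189.2 NM
The fourth-nearest is T7 at 130.6 NM.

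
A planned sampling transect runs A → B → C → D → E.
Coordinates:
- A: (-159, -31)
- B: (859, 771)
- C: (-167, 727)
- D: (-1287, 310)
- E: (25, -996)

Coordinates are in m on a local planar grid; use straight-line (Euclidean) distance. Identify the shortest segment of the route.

B–C

Leg distances:
A→B: 1296.0 m
B→C: 1026.9 m
C→D: 1195.1 m
D→E: 1851.2 m
The shortest leg is B–C at 1026.9 m.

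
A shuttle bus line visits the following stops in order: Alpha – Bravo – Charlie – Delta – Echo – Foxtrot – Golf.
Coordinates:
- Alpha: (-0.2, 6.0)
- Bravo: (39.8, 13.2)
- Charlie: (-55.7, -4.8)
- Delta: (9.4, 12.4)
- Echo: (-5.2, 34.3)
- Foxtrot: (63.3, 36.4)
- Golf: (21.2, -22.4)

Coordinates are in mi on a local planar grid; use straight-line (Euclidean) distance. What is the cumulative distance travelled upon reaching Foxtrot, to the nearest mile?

Leg distances:
Alpha→Bravo: 40.6 mi  (cumulative 40.6 mi)
Bravo→Charlie: 97.2 mi  (cumulative 137.8 mi)
Charlie→Delta: 67.3 mi  (cumulative 205.2 mi)
Delta→Echo: 26.3 mi  (cumulative 231.5 mi)
Echo→Foxtrot: 68.5 mi  (cumulative 300.0 mi)
Cumulative distance at Foxtrot ≈ 300 mi.

300 mi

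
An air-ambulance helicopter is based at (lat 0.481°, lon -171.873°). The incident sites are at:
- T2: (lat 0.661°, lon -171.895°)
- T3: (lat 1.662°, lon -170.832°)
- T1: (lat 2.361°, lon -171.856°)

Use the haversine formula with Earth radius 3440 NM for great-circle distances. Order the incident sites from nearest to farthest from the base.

Computing each great-circle distance from (lat 0.481°, lon -171.873°):
T2 (lat 0.661°, lon -171.895°): 10.9 NM
T3 (lat 1.662°, lon -170.832°): 94.5 NM
T1 (lat 2.361°, lon -171.856°): 112.9 NM

T2, T3, T1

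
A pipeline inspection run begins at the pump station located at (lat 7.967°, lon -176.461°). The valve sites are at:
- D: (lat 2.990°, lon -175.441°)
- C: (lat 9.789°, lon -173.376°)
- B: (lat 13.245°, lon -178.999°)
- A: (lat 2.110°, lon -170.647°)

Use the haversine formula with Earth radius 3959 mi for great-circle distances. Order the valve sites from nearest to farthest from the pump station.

C, D, B, A

Distance from the pump station at (lat 7.967°, lon -176.461°) to each:
C (lat 9.789°, lon -173.376°): 245.4 mi
D (lat 2.990°, lon -175.441°): 351.0 mi
B (lat 13.245°, lon -178.999°): 403.4 mi
A (lat 2.110°, lon -170.647°): 569.0 mi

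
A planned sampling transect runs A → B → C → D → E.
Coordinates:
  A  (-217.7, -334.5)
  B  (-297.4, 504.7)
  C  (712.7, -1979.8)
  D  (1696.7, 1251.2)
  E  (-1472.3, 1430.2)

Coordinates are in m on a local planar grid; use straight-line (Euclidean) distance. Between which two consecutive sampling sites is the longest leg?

Leg distances:
A→B: 843.0 m
B→C: 2682.0 m
C→D: 3377.5 m
D→E: 3174.1 m
The longest leg is C–D at 3377.5 m.

C–D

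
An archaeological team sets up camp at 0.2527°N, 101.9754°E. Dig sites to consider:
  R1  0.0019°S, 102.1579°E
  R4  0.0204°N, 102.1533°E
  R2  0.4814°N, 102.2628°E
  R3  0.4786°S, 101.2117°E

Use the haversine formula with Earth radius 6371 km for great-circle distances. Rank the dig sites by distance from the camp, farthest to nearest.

Distance from the camp at 0.2527°N, 101.9754°E to each:
R3 0.4786°S, 101.2117°E: 117.6 km
R2 0.4814°N, 102.2628°E: 40.8 km
R1 0.0019°S, 102.1579°E: 34.8 km
R4 0.0204°N, 102.1533°E: 32.5 km

R3, R2, R1, R4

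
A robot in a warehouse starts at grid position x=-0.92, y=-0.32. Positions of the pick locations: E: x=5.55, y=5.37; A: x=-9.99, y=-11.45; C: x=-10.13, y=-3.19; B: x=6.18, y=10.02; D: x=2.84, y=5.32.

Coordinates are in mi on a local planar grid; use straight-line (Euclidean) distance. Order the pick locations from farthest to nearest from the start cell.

Distance from the start cell at x=-0.92, y=-0.32 to each:
A x=-9.99, y=-11.45: 14.4 mi
B x=6.18, y=10.02: 12.5 mi
C x=-10.13, y=-3.19: 9.6 mi
E x=5.55, y=5.37: 8.6 mi
D x=2.84, y=5.32: 6.8 mi

A, B, C, E, D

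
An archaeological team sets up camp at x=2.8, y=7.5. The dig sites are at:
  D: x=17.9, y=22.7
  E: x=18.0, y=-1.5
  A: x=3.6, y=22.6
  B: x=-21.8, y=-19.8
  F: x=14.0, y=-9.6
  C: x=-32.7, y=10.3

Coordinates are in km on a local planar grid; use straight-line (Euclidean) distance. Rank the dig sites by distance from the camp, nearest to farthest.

A, E, F, D, C, B

Distance from the camp at x=2.8, y=7.5 to each:
A x=3.6, y=22.6: 15.1 km
E x=18.0, y=-1.5: 17.7 km
F x=14.0, y=-9.6: 20.4 km
D x=17.9, y=22.7: 21.4 km
C x=-32.7, y=10.3: 35.6 km
B x=-21.8, y=-19.8: 36.7 km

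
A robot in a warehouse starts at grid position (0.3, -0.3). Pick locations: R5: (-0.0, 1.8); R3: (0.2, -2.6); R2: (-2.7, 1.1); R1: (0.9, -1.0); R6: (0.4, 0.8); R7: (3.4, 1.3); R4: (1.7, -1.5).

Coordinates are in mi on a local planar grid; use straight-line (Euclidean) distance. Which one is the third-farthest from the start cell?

R3

Distance to each, sorted:
R7: 3.5 mi
R2: 3.3 mi
R3: 2.3 mi
R5: 2.1 mi
R4: 1.8 mi
R6: 1.1 mi
R1: 0.9 mi
The third-farthest is R3 at 2.3 mi.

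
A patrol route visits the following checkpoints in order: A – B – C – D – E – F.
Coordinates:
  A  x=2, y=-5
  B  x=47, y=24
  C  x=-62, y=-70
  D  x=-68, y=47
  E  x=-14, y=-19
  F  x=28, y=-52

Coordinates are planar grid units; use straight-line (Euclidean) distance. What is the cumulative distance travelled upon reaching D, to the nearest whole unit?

315

Leg distances:
A→B: 53.5  (cumulative 53.5)
B→C: 143.9  (cumulative 197.5)
C→D: 117.2  (cumulative 314.6)
Cumulative distance at D ≈ 315.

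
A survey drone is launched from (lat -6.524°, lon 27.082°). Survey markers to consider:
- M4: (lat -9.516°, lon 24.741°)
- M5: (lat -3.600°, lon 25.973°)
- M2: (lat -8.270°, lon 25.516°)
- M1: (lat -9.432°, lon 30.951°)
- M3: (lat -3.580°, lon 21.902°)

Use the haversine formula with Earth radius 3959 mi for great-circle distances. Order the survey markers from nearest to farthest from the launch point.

Distances from the launch point:
M2 (lat -8.270°, lon 25.516°): 161.5 mi
M5 (lat -3.600°, lon 25.973°): 216.0 mi
M4 (lat -9.516°, lon 24.741°): 261.5 mi
M1 (lat -9.432°, lon 30.951°): 332.3 mi
M3 (lat -3.580°, lon 21.902°): 410.4 mi

M2, M5, M4, M1, M3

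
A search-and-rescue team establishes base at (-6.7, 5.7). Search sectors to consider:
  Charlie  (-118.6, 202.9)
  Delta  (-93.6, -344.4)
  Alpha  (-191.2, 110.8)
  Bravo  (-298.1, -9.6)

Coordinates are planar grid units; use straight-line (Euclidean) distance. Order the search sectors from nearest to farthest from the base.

Computing each straight-line distance from (-6.7, 5.7):
Alpha (-191.2, 110.8): 212.3
Charlie (-118.6, 202.9): 226.7
Bravo (-298.1, -9.6): 291.8
Delta (-93.6, -344.4): 360.7

Alpha, Charlie, Bravo, Delta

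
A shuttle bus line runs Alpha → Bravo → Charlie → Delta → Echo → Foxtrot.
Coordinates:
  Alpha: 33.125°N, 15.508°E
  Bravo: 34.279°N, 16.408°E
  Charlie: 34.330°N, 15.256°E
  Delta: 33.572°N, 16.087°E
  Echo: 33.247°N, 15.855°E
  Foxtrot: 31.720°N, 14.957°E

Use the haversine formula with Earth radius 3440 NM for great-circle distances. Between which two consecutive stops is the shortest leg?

Delta–Echo

Leg distances:
Alpha→Bravo: 82.6 NM
Bravo→Charlie: 57.2 NM
Charlie→Delta: 61.5 NM
Delta→Echo: 22.7 NM
Echo→Foxtrot: 102.3 NM
The shortest leg is Delta–Echo at 22.7 NM.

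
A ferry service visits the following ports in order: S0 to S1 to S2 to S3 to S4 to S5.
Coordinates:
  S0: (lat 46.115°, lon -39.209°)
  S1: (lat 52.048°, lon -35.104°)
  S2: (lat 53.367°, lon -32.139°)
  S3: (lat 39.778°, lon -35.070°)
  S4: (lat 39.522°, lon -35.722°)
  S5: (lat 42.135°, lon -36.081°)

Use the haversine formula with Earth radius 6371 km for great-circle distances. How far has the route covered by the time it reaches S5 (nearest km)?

Leg distances:
S0→S1: 724.0 km  (cumulative 724.0 km)
S1→S2: 247.8 km  (cumulative 971.8 km)
S2→S3: 1527.2 km  (cumulative 2499.0 km)
S3→S4: 62.7 km  (cumulative 2561.7 km)
S4→S5: 292.1 km  (cumulative 2853.8 km)
Cumulative distance at S5 ≈ 2854 km.

2854 km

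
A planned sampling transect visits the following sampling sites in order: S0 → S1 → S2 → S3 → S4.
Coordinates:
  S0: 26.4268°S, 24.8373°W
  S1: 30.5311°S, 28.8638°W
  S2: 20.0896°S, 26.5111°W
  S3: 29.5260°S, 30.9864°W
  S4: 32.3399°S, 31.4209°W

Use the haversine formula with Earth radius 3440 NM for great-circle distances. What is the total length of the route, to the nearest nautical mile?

1752 NM

Leg distances:
S0→S1: 325.3 NM  (cumulative 325.3 NM)
S1→S2: 639.7 NM  (cumulative 965.0 NM)
S2→S3: 616.6 NM  (cumulative 1581.7 NM)
S3→S4: 170.4 NM  (cumulative 1752.1 NM)
Total route length ≈ 1752 NM.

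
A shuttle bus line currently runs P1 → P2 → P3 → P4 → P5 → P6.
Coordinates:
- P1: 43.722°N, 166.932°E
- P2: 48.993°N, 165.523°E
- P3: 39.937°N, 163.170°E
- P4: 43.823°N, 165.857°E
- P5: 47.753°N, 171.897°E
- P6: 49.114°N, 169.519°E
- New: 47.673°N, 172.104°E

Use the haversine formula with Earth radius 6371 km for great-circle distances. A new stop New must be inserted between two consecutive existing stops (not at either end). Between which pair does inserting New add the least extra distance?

between P4 and P5

Added distance for inserting New between each consecutive pair:
P1–P2: 507.0 km
P2–P3: 602.2 km
P3–P4: 1278.7 km
P4–P5: 24.0 km
P5–P6: 35.4 km
Smallest added distance is 24.0 km, inserting between P4 and P5.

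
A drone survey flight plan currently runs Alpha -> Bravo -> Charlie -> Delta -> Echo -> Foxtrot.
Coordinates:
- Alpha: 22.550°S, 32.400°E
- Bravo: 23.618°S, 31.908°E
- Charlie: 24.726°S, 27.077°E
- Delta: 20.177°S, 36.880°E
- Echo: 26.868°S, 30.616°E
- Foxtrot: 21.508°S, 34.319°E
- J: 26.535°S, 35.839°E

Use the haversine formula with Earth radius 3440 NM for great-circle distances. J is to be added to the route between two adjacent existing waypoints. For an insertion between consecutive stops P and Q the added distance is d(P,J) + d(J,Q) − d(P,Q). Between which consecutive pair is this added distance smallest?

between Delta and Echo

Added distance for inserting J between each consecutive pair:
Alpha–Bravo: 510.8 NM
Bravo–Charlie: 489.9 NM
Charlie–Delta: 264.1 NM
Delta–Echo: 137.6 NM
Echo–Foxtrot: 213.6 NM
Smallest added distance is 137.6 NM, inserting between Delta and Echo.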